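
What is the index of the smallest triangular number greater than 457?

30

Solve n(n+1)/2 > 457 for integer n.
The largest n with value ≤ 457 is 29 (since 435 ≤ 457 < 465), so the first above is n = 30, value 465.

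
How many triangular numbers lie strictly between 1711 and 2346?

The n-th triangular number is n(n+1)/2.
Smallest index with value > 1711: n = 59 (giving 1770).
Largest index with value < 2346: n = 67 (giving 2278).
Indices 59 through 67: 9 terms.

9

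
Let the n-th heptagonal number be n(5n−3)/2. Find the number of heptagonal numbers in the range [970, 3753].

The n-th heptagonal number is n(5n−3)/2.
Smallest index with value ≥ 970: n = 20 (giving 970).
Largest index with value ≤ 3753: n = 39 (giving 3744).
Indices 20 through 39: 20 terms.

20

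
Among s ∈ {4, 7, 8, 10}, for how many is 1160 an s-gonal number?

1

s = 4: P(4, 34) = 1156 and P(4, 35) = 1225; 1160 is not s-gonal.
s = 7: P(7, 21) = 1071 and P(7, 22) = 1177; 1160 is not s-gonal.
s = 8: P(8, 20) = 1160. ✓
s = 10: P(10, 17) = 1105 and P(10, 18) = 1242; 1160 is not s-gonal.
Hits: s ∈ {8} → 1.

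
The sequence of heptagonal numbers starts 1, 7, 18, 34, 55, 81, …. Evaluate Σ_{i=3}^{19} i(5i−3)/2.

Σ i(5i−3)/2 = (5Σi² − 3Σi) / 2 over i = 3..19.
Σi = 190 − 3 = 187 and Σi² = 2470 − 5 = 2465.
(5·2465 − 3·187) / 2 = 11764/2 = 5882.

5882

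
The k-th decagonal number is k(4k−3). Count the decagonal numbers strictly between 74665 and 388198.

The n-th decagonal number is n(4n−3).
Smallest index with value > 74665: n = 138 (giving 75762).
Largest index with value < 388198: n = 311 (giving 385951).
Indices 138 through 311: 174 terms.

174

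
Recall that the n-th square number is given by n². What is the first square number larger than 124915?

Solve n² > 124915 for integer n.
The largest n with value ≤ 124915 is 353 (since 124609 ≤ 124915 < 125316), so the first above is n = 354, value 125316.

125316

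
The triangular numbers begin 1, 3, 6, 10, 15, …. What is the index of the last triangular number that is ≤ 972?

Solve n(n+1)/2 ≤ 972 for integer n.
n = 43 gives 946 ≤ 972, while n = 44 gives 990 > 972; so the answer is index 43.

43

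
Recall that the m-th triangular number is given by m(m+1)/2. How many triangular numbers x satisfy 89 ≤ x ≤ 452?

17

The n-th triangular number is n(n+1)/2.
Smallest index with value ≥ 89: n = 13 (giving 91).
Largest index with value ≤ 452: n = 29 (giving 435).
Indices 13 through 29: 17 terms.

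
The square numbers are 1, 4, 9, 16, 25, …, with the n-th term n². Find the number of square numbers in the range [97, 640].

16

The n-th square number is n².
Smallest index with value ≥ 97: n = 10 (giving 100).
Largest index with value ≤ 640: n = 25 (giving 625).
Indices 10 through 25: 16 terms.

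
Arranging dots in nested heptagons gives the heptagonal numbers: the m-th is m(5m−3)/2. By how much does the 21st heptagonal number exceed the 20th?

101

Consecutive heptagonal numbers differ by 5n − 4: here 5·21 − 4 = 101.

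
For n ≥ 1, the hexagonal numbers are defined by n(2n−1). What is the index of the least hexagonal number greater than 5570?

Solve n(2n−1) > 5570 for integer n.
The largest n with value ≤ 5570 is 53 (since 5565 ≤ 5570 < 5778), so the first above is n = 54, value 5778.

54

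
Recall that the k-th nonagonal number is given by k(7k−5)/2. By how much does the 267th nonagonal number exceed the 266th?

Consecutive nonagonal numbers differ by 7n − 6: here 7·267 − 6 = 1863.

1863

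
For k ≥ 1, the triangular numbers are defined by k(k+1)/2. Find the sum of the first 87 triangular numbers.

Σ i(i+1)/2 = (Σi² + Σi) / 2 over i = 1..87.
Σi = 3828 and Σi² = 223300.
(1·223300 + 1·3828) / 2 = 227128/2 = 113564.

113564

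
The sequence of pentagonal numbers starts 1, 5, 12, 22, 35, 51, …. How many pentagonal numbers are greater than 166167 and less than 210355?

The n-th pentagonal number is n(3n−1)/2.
Smallest index with value > 166167: n = 334 (giving 167167).
Largest index with value < 210355: n = 374 (giving 209627).
Indices 334 through 374: 41 terms.

41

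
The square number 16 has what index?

We need n² = 16, so n = √16 = 4.

4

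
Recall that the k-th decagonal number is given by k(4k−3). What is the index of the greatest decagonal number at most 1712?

Solve n(4n−3) ≤ 1712 for integer n.
n = 21 gives 1701 ≤ 1712, while n = 22 gives 1870 > 1712; so the answer is index 21.

21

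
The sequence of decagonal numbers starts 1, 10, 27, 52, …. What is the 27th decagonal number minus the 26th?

Consecutive decagonal numbers differ by 8n − 7: here 8·27 − 7 = 209.

209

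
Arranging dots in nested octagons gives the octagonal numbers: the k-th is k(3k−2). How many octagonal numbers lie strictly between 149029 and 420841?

151

The n-th octagonal number is n(3n−2).
Smallest index with value > 149029: n = 224 (giving 150080).
Largest index with value < 420841: n = 374 (giving 418880).
Indices 224 through 374: 151 terms.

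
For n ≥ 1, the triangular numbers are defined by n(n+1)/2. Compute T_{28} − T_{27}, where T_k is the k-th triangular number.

28

Consecutive triangular numbers differ by n: T_{28} − T_{27} = 28.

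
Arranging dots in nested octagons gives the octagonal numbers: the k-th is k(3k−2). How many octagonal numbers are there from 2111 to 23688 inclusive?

The n-th octagonal number is n(3n−2).
Smallest index with value ≥ 2111: n = 27 (giving 2133).
Largest index with value ≤ 23688: n = 89 (giving 23585).
Indices 27 through 89: 63 terms.

63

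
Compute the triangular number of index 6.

6·7/2 = 42/2 = 21.

21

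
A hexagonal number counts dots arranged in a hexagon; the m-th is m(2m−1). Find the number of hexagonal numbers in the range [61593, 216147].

153

The n-th hexagonal number is n(2n−1).
Smallest index with value ≥ 61593: n = 176 (giving 61776).
Largest index with value ≤ 216147: n = 328 (giving 214840).
Indices 176 through 328: 153 terms.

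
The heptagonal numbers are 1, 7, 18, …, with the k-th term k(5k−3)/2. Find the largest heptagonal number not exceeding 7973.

7756

Solve n(5n−3)/2 ≤ 7973 for integer n.
n = 56 gives 7756 ≤ 7973, while n = 57 gives 8037 > 7973; so the answer is 7756.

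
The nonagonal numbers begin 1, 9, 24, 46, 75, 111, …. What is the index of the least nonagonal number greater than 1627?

22

Solve n(7n−5)/2 > 1627 for integer n.
The largest n with value ≤ 1627 is 21 (since 1491 ≤ 1627 < 1639), so the first above is n = 22, value 1639.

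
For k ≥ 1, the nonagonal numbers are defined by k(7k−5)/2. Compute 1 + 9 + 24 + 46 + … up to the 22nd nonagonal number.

12650

Σ i(7i−5)/2 = (7Σi² − 5Σi) / 2 over i = 1..22.
Σi = 253 and Σi² = 3795.
(7·3795 − 5·253) / 2 = 25300/2 = 12650.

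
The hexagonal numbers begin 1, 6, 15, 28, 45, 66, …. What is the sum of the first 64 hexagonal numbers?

176800

Σ i(2i−1) = 2Σi² − Σi over i = 1..64.
Σi = 2080 and Σi² = 89440.
2·89440 − 1·2080 = 176800.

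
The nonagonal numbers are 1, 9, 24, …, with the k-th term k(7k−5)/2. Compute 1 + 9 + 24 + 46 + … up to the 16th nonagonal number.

4896

Σ i(7i−5)/2 = (7Σi² − 5Σi) / 2 over i = 1..16.
Σi = 136 and Σi² = 1496.
(7·1496 − 5·136) / 2 = 9792/2 = 4896.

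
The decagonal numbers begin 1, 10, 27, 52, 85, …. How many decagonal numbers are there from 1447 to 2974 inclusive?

The n-th decagonal number is n(4n−3).
Smallest index with value ≥ 1447: n = 20 (giving 1540).
Largest index with value ≤ 2974: n = 27 (giving 2835).
Indices 20 through 27: 8 terms.

8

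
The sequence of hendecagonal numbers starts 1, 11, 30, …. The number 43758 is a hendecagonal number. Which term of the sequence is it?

Set n(9n−7)/2 = 43758, giving 9n² − 7n − 87516 = 0.
The discriminant is 49 + 72·43758 = 3150625, and √3150625 = 1775.
So n = (7 + 1775) / 18 = 1782/18 = 99.
Check: 99·(9·99 − 7)/2 = 43758. ✓

99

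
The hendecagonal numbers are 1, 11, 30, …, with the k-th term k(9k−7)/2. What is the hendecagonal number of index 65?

The 65th hendecagonal number is n(9n−7)/2 with n = 65.
65·(9·65 − 7)/2 = 65·578/2 = 65·289 = 18785.

18785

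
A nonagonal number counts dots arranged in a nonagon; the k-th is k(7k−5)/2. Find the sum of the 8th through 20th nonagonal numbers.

9100

Σ i(7i−5)/2 = (7Σi² − 5Σi) / 2 over i = 8..20.
Σi = 210 − 28 = 182 and Σi² = 2870 − 140 = 2730.
(7·2730 − 5·182) / 2 = 18200/2 = 9100.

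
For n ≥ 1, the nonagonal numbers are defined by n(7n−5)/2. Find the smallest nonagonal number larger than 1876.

1956

Solve n(7n−5)/2 > 1876 for integer n.
The largest n with value ≤ 1876 is 23 (since 1794 ≤ 1876 < 1956), so the first above is n = 24, value 1956.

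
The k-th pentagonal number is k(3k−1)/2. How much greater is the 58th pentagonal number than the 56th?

58·(3·58 − 1)/2 = 5017 and 56·(3·56 − 1)/2 = 4676.
Difference: 5017 − 4676 = 341.

341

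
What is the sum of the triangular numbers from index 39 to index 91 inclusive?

Σ i(i+1)/2 = (Σi² + Σi) / 2 over i = 39..91.
Σi = 4186 − 741 = 3445 and Σi² = 255346 − 19019 = 236327.
(1·236327 + 1·3445) / 2 = 239772/2 = 119886.

119886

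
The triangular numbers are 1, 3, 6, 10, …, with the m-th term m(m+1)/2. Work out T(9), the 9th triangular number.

45

The 9th triangular number is n(n+1)/2 with n = 9.
9·10/2 = 90/2 = 45.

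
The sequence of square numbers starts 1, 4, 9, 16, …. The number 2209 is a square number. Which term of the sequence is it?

We need n² = 2209, so n = √2209 = 47.

47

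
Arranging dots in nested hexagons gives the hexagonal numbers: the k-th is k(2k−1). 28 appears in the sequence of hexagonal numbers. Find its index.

Set n(2n−1) = 28, giving 2n² − n − 28 = 0.
The discriminant is 1 + 8·28 = 225, and √225 = 15.
So n = (1 + 15) / 4 = 16/4 = 4.

4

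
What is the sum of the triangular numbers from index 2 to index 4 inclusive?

Σ i(i+1)/2 = (Σi² + Σi) / 2 over i = 2..4.
Σi = 10 − 1 = 9 and Σi² = 30 − 1 = 29.
(1·29 + 1·9) / 2 = 38/2 = 19.

19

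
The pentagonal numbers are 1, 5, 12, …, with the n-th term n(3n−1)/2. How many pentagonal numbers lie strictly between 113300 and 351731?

209

The n-th pentagonal number is n(3n−1)/2.
Smallest index with value > 113300: n = 276 (giving 114126).
Largest index with value < 351731: n = 484 (giving 351142).
Indices 276 through 484: 209 terms.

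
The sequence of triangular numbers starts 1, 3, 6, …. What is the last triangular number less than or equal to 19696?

19503

Solve n(n+1)/2 ≤ 19696 for integer n.
n = 197 gives 19503 ≤ 19696, while n = 198 gives 19701 > 19696; so the answer is 19503.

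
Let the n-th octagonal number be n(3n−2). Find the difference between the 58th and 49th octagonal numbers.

58·(3·58 − 2) = 9976 and 49·(3·49 − 2) = 7105.
Difference: 9976 − 7105 = 2871.

2871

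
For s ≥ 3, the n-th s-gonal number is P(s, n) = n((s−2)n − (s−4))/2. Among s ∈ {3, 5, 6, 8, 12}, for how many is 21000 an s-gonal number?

1

s = 3: P(3, 204) = 20910 and P(3, 205) = 21115; 21000 is not s-gonal.
s = 5: P(5, 118) = 20827 and P(5, 119) = 21182; 21000 is not s-gonal.
s = 6: P(6, 102) = 20706 and P(6, 103) = 21115; 21000 is not s-gonal.
s = 8: P(8, 84) = 21000. ✓
s = 12: P(12, 65) = 20865 and P(12, 66) = 21516; 21000 is not s-gonal.
Hits: s ∈ {8} → 1.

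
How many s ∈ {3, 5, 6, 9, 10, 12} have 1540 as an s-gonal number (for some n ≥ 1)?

s = 3: P(3, 55) = 1540. ✓
s = 5: P(5, 32) = 1520 and P(5, 33) = 1617; 1540 is not s-gonal.
s = 6: P(6, 28) = 1540. ✓
s = 9: P(9, 21) = 1491 and P(9, 22) = 1639; 1540 is not s-gonal.
s = 10: P(10, 20) = 1540. ✓
s = 12: P(12, 17) = 1377 and P(12, 18) = 1548; 1540 is not s-gonal.
Hits: s ∈ {3, 6, 10} → 3.

3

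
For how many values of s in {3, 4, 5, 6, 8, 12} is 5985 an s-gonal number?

s = 3: P(3, 108) = 5886 and P(3, 109) = 5995; 5985 is not s-gonal.
s = 4: P(4, 77) = 5929 and P(4, 78) = 6084; 5985 is not s-gonal.
s = 5: P(5, 63) = 5922 and P(5, 64) = 6112; 5985 is not s-gonal.
s = 6: P(6, 54) = 5778 and P(6, 55) = 5995; 5985 is not s-gonal.
s = 8: P(8, 45) = 5985. ✓
s = 12: P(12, 35) = 5985. ✓
Hits: s ∈ {8, 12} → 2.

2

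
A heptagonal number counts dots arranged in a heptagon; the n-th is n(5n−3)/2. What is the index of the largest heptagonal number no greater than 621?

Solve n(5n−3)/2 ≤ 621 for integer n.
n = 16 gives 616 ≤ 621, while n = 17 gives 697 > 621; so the answer is index 16.

16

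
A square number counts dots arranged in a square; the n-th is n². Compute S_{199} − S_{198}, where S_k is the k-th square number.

397

n² − (n−1)² = 2n − 1, so 199² − 198² = 2·199 − 1 = 397.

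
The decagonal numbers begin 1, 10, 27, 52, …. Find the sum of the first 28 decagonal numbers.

Σ i(4i−3) = 4Σi² − 3Σi over i = 1..28.
Σi = 406 and Σi² = 7714.
4·7714 − 3·406 = 29638.

29638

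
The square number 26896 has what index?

164

We need n² = 26896, so n = √26896 = 164.
Check: 164² = 26896. ✓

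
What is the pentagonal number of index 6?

The 6th pentagonal number is n(3n−1)/2 with n = 6.
6·(3·6 − 1)/2 = 6·17/2 = 51.

51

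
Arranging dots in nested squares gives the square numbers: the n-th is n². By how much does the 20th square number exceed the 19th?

n² − (n−1)² = 2n − 1, so 20² − 19² = 2·20 − 1 = 39.

39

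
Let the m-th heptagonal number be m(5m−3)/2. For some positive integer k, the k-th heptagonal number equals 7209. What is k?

Set n(5n−3)/2 = 7209, giving 5n² − 3n − 14418 = 0.
The discriminant is 9 + 40·7209 = 288369, and √288369 = 537.
So n = (3 + 537) / 10 = 540/10 = 54.
Check: 54·(5·54 − 3)/2 = 7209. ✓

54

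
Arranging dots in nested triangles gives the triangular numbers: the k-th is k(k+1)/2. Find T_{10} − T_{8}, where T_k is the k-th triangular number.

10·11/2 = 55 and 8·9/2 = 36.
Difference: 55 − 36 = 19.

19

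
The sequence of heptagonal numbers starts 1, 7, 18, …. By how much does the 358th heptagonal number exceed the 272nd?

358·(5·358 − 3)/2 = 319873 and 272·(5·272 − 3)/2 = 184552.
Difference: 319873 − 184552 = 135321.

135321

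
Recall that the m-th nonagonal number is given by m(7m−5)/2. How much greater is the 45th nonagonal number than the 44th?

309

Consecutive nonagonal numbers differ by 7n − 6: here 7·45 − 6 = 309.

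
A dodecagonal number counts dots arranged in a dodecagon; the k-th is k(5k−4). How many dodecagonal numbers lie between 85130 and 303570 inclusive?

The n-th dodecagonal number is n(5n−4).
Smallest index with value ≥ 85130: n = 131 (giving 85281).
Largest index with value ≤ 303570: n = 246 (giving 301596).
Indices 131 through 246: 116 terms.

116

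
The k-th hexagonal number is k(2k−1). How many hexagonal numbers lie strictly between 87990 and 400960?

237

The n-th hexagonal number is n(2n−1).
Smallest index with value > 87990: n = 211 (giving 88831).
Largest index with value < 400960: n = 447 (giving 399171).
Indices 211 through 447: 237 terms.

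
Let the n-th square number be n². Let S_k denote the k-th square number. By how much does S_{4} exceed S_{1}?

15

4² = 16 and 1² = 1.
Difference: 16 − 1 = 15.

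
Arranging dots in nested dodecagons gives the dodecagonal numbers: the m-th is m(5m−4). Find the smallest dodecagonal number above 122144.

122617

Solve n(5n−4) > 122144 for integer n.
The largest n with value ≤ 122144 is 156 (since 121056 ≤ 122144 < 122617), so the first above is n = 157, value 122617.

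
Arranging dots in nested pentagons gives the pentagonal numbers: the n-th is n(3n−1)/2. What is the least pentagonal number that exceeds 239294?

239800

Solve n(3n−1)/2 > 239294 for integer n.
The largest n with value ≤ 239294 is 399 (since 238602 ≤ 239294 < 239800), so the first above is n = 400, value 239800.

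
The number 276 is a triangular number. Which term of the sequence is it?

23

Set n(n+1)/2 = 276, giving n² + n − 552 = 0.
The discriminant is 1 + 8·276 = 2209, and √2209 = 47.
So n = (-1 + 47) / 2 = 46/2 = 23.
Check: 23·24/2 = 276. ✓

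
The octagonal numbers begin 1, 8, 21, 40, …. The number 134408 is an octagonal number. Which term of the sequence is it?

Set n(3n−2) = 134408, giving 3n² − 2n − 134408 = 0.
The discriminant is 4 + 12·134408 = 1612900, and √1612900 = 1270.
So n = (2 + 1270) / 6 = 1272/6 = 212.
Check: 212·(3·212 − 2) = 134408. ✓

212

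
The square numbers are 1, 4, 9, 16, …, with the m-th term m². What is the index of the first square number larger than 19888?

Solve n² > 19888 for integer n.
The largest n with value ≤ 19888 is 141 (since 19881 ≤ 19888 < 20164), so the first above is n = 142, value 20164.

142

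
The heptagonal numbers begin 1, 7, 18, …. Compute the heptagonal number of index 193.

92833

The 193rd heptagonal number is n(5n−3)/2 with n = 193.
193·(5·193 − 3)/2 = 193·962/2 = 193·481 = 92833.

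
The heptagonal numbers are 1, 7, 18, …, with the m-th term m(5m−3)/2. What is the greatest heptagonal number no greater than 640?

Solve n(5n−3)/2 ≤ 640 for integer n.
n = 16 gives 616 ≤ 640, while n = 17 gives 697 > 640; so the answer is 616.

616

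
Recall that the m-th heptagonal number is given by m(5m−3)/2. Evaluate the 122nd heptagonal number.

122·(5·122 − 3)/2 = 122·607/2 = 37027.

37027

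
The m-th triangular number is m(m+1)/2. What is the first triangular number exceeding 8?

10

Solve n(n+1)/2 > 8 for integer n.
The largest n with value ≤ 8 is 3 (since 6 ≤ 8 < 10), so the first above is n = 4, value 10.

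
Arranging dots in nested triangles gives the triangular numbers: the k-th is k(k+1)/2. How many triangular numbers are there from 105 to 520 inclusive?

18

The n-th triangular number is n(n+1)/2.
Smallest index with value ≥ 105: n = 14 (giving 105).
Largest index with value ≤ 520: n = 31 (giving 496).
Indices 14 through 31: 18 terms.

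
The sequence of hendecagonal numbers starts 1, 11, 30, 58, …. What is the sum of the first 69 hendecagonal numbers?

Σ i(9i−7)/2 = (9Σi² − 7Σi) / 2 over i = 1..69.
Σi = 2415 and Σi² = 111895.
(9·111895 − 7·2415) / 2 = 990150/2 = 495075.

495075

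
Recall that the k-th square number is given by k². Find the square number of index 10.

The 10th square number is n² with n = 10.
10² = 100.

100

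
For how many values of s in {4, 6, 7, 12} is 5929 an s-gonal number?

2

s = 4: P(4, 77) = 5929. ✓
s = 6: P(6, 54) = 5778 and P(6, 55) = 5995; 5929 is not s-gonal.
s = 7: P(7, 49) = 5929. ✓
s = 12: P(12, 34) = 5644 and P(12, 35) = 5985; 5929 is not s-gonal.
Hits: s ∈ {4, 7} → 2.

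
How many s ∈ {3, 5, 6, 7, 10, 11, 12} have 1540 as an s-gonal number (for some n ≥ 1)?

3

s = 3: P(3, 55) = 1540. ✓
s = 5: P(5, 32) = 1520 and P(5, 33) = 1617; 1540 is not s-gonal.
s = 6: P(6, 28) = 1540. ✓
s = 7: P(7, 25) = 1525 and P(7, 26) = 1651; 1540 is not s-gonal.
s = 10: P(10, 20) = 1540. ✓
s = 11: P(11, 18) = 1395 and P(11, 19) = 1558; 1540 is not s-gonal.
s = 12: P(12, 17) = 1377 and P(12, 18) = 1548; 1540 is not s-gonal.
Hits: s ∈ {3, 6, 10} → 3.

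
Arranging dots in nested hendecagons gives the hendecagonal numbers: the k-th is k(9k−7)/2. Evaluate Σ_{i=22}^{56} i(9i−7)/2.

Σ i(9i−7)/2 = (9Σi² − 7Σi) / 2 over i = 22..56.
Σi = 1596 − 231 = 1365 and Σi² = 60116 − 3311 = 56805.
(9·56805 − 7·1365) / 2 = 501690/2 = 250845.

250845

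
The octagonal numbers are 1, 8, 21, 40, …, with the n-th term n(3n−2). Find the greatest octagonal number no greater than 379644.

379496

Solve n(3n−2) ≤ 379644 for integer n.
n = 356 gives 379496 ≤ 379644, while n = 357 gives 381633 > 379644; so the answer is 379496.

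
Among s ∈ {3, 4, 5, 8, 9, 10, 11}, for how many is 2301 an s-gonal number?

s = 3: P(3, 67) = 2278 and P(3, 68) = 2346; 2301 is not s-gonal.
s = 4: P(4, 47) = 2209 and P(4, 48) = 2304; 2301 is not s-gonal.
s = 5: P(5, 39) = 2262 and P(5, 40) = 2380; 2301 is not s-gonal.
s = 8: P(8, 28) = 2296 and P(8, 29) = 2465; 2301 is not s-gonal.
s = 9: P(9, 26) = 2301. ✓
s = 10: P(10, 24) = 2232 and P(10, 25) = 2425; 2301 is not s-gonal.
s = 11: P(11, 23) = 2300 and P(11, 24) = 2508; 2301 is not s-gonal.
Hits: s ∈ {9} → 1.

1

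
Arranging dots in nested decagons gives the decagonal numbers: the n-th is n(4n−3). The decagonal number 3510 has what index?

Set n(4n−3) = 3510, giving 4n² − 3n − 3510 = 0.
The discriminant is 9 + 16·3510 = 56169, and √56169 = 237.
So n = (3 + 237) / 8 = 240/8 = 30.
Check: 30·(4·30 − 3) = 3510. ✓

30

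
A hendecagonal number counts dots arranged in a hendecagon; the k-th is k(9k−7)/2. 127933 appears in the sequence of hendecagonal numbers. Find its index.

Set n(9n−7)/2 = 127933, giving 9n² − 7n − 255866 = 0.
The discriminant is 49 + 72·127933 = 9211225, and √9211225 = 3035.
So n = (7 + 3035) / 18 = 3042/18 = 169.

169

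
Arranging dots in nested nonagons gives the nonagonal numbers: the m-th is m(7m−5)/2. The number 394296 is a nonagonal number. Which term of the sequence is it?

336

Set n(7n−5)/2 = 394296, giving 7n² − 5n − 788592 = 0.
So n = (5 + 4699) / 14 = 4704/14 = 336.
Check: 336·(7·336 − 5)/2 = 394296. ✓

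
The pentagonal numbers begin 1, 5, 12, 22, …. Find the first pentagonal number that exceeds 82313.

82720

Solve n(3n−1)/2 > 82313 for integer n.
The largest n with value ≤ 82313 is 234 (since 82017 ≤ 82313 < 82720), so the first above is n = 235, value 82720.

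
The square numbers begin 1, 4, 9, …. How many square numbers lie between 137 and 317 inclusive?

6

The n-th square number is n².
Smallest index with value ≥ 137: n = 12 (giving 144).
Largest index with value ≤ 317: n = 17 (giving 289).
Indices 12 through 17: 6 terms.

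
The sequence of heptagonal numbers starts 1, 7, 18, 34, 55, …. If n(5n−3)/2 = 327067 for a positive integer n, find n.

Set n(5n−3)/2 = 327067, giving 5n² − 3n − 654134 = 0.
The discriminant is 9 + 40·327067 = 13082689, and √13082689 = 3617.
So n = (3 + 3617) / 10 = 3620/10 = 362.
Check: 362·(5·362 − 3)/2 = 327067. ✓

362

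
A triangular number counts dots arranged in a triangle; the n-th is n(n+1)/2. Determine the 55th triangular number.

55·56/2 = 3080/2 = 1540.

1540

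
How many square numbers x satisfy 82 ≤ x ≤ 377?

10

The n-th square number is n².
Smallest index with value ≥ 82: n = 10 (giving 100).
Largest index with value ≤ 377: n = 19 (giving 361).
Indices 10 through 19: 10 terms.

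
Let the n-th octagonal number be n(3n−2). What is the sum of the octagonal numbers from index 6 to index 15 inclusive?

3345

Σ i(3i−2) = 3Σi² − 2Σi over i = 6..15.
Σi = 120 − 15 = 105 and Σi² = 1240 − 55 = 1185.
3·1185 − 2·105 = 3345.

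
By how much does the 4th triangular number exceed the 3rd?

Consecutive triangular numbers differ by n: T_{4} − T_{3} = 4.

4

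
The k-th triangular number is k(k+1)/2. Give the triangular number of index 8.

36

8·9/2 = 72/2 = 36.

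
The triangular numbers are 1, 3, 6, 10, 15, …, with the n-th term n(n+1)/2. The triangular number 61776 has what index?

Set n(n+1)/2 = 61776, giving n² + n − 123552 = 0.
The discriminant is 1 + 8·61776 = 494209, and √494209 = 703.
So n = (-1 + 703) / 2 = 702/2 = 351.
Check: 351·352/2 = 61776. ✓

351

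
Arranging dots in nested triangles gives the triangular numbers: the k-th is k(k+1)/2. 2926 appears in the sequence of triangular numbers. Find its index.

76

Set n(n+1)/2 = 2926, giving n² + n − 5852 = 0.
The discriminant is 1 + 8·2926 = 23409, and √23409 = 153.
So n = (-1 + 153) / 2 = 152/2 = 76.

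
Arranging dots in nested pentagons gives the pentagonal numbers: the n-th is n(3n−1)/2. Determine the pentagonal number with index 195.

The 195th pentagonal number is n(3n−1)/2 with n = 195.
195·(3·195 − 1)/2 = 195·584/2 = 195·292 = 56940.

56940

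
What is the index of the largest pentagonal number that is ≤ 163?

Solve n(3n−1)/2 ≤ 163 for integer n.
n = 10 gives 145 ≤ 163, while n = 11 gives 176 > 163; so the answer is index 10.

10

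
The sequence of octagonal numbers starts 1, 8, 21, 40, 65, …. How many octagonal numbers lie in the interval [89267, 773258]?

The n-th octagonal number is n(3n−2).
Smallest index with value ≥ 89267: n = 173 (giving 89441).
Largest index with value ≤ 773258: n = 508 (giving 773176).
Indices 173 through 508: 336 terms.

336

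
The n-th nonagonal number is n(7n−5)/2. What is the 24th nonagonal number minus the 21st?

465

24·(7·24 − 5)/2 = 1956 and 21·(7·21 − 5)/2 = 1491.
Difference: 1956 − 1491 = 465.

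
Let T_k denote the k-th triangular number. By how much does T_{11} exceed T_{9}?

21

11·12/2 = 66 and 9·10/2 = 45.
Difference: 66 − 45 = 21.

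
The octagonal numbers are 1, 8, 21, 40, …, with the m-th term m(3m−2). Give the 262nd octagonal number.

The 262nd octagonal number is n(3n−2) with n = 262.
262·(3·262 − 2) = 262·784 = 205408.

205408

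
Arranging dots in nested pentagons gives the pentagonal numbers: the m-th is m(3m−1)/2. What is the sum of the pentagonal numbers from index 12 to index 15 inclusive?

Σ i(3i−1)/2 = (3Σi² − Σi) / 2 over i = 12..15.
Σi = 120 − 66 = 54 and Σi² = 1240 − 506 = 734.
(3·734 − 1·54) / 2 = 2148/2 = 1074.

1074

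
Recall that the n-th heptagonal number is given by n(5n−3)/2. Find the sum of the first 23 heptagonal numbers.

10396

Σ i(5i−3)/2 = (5Σi² − 3Σi) / 2 over i = 1..23.
Σi = 276 and Σi² = 4324.
(5·4324 − 3·276) / 2 = 20792/2 = 10396.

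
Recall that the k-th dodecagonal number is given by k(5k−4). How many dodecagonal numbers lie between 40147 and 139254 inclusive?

77

The n-th dodecagonal number is n(5n−4).
Smallest index with value ≥ 40147: n = 91 (giving 41041).
Largest index with value ≤ 139254: n = 167 (giving 138777).
Indices 91 through 167: 77 terms.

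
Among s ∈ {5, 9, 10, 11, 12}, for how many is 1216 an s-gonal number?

2

s = 5: P(5, 28) = 1162 and P(5, 29) = 1247; 1216 is not s-gonal.
s = 9: P(9, 19) = 1216. ✓
s = 10: P(10, 17) = 1105 and P(10, 18) = 1242; 1216 is not s-gonal.
s = 11: P(11, 16) = 1096 and P(11, 17) = 1241; 1216 is not s-gonal.
s = 12: P(12, 16) = 1216. ✓
Hits: s ∈ {9, 12} → 2.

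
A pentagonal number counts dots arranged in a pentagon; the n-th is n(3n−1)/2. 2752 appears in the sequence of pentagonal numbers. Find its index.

Set n(3n−1)/2 = 2752, giving 3n² − n − 5504 = 0.
The discriminant is 1 + 24·2752 = 66049, and √66049 = 257.
So n = (1 + 257) / 6 = 258/6 = 43.

43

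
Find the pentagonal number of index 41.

41·(3·41 − 1)/2 = 41·122/2 = 41·61 = 2501.

2501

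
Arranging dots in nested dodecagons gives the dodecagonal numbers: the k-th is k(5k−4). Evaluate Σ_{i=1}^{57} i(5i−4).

310213

Σ i(5i−4) = 5Σi² − 4Σi over i = 1..57.
Σi = 1653 and Σi² = 63365.
5·63365 − 4·1653 = 310213.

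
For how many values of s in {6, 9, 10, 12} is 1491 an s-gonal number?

s = 6: P(6, 27) = 1431 and P(6, 28) = 1540; 1491 is not s-gonal.
s = 9: P(9, 21) = 1491. ✓
s = 10: P(10, 19) = 1387 and P(10, 20) = 1540; 1491 is not s-gonal.
s = 12: P(12, 17) = 1377 and P(12, 18) = 1548; 1491 is not s-gonal.
Hits: s ∈ {9} → 1.

1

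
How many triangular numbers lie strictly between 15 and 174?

13

The n-th triangular number is n(n+1)/2.
Smallest index with value > 15: n = 6 (giving 21).
Largest index with value < 174: n = 18 (giving 171).
Indices 6 through 18: 13 terms.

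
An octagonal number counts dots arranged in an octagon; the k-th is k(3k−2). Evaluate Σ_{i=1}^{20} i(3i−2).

Σ i(3i−2) = 3Σi² − 2Σi over i = 1..20.
Σi = 210 and Σi² = 2870.
3·2870 − 2·210 = 8190.

8190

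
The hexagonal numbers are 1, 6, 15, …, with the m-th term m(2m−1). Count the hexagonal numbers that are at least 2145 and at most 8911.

The n-th hexagonal number is n(2n−1).
Smallest index with value ≥ 2145: n = 33 (giving 2145).
Largest index with value ≤ 8911: n = 67 (giving 8911).
Indices 33 through 67: 35 terms.

35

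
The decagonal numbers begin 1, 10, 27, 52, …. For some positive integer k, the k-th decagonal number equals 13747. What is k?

59

Set n(4n−3) = 13747, giving 4n² − 3n − 13747 = 0.
The discriminant is 9 + 16·13747 = 219961, and √219961 = 469.
So n = (3 + 469) / 8 = 472/8 = 59.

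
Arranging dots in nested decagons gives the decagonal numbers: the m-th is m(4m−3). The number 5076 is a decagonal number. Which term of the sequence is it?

Set n(4n−3) = 5076, giving 4n² − 3n − 5076 = 0.
The discriminant is 9 + 16·5076 = 81225, and √81225 = 285.
So n = (3 + 285) / 8 = 288/8 = 36.

36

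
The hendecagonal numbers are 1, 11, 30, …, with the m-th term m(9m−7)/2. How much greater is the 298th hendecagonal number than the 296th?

5339

298·(9·298 − 7)/2 = 398575 and 296·(9·296 − 7)/2 = 393236.
Difference: 398575 − 393236 = 5339.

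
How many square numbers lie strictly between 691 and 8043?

63

The n-th square number is n².
Smallest index with value > 691: n = 27 (giving 729).
Largest index with value < 8043: n = 89 (giving 7921).
Indices 27 through 89: 63 terms.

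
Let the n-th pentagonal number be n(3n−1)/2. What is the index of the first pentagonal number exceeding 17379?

Solve n(3n−1)/2 > 17379 for integer n.
The largest n with value ≤ 17379 is 107 (since 17120 ≤ 17379 < 17442), so the first above is n = 108, value 17442.

108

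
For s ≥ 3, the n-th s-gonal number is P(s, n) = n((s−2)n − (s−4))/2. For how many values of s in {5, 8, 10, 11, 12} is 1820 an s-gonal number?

1

s = 5: P(5, 35) = 1820. ✓
s = 8: P(8, 24) = 1680 and P(8, 25) = 1825; 1820 is not s-gonal.
s = 10: P(10, 21) = 1701 and P(10, 22) = 1870; 1820 is not s-gonal.
s = 11: P(11, 20) = 1730 and P(11, 21) = 1911; 1820 is not s-gonal.
s = 12: P(12, 19) = 1729 and P(12, 20) = 1920; 1820 is not s-gonal.
Hits: s ∈ {5} → 1.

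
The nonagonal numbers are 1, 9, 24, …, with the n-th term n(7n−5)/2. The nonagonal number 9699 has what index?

Set n(7n−5)/2 = 9699, giving 7n² − 5n − 19398 = 0.
The discriminant is 25 + 56·9699 = 543169, and √543169 = 737.
So n = (5 + 737) / 14 = 742/14 = 53.
Check: 53·(7·53 − 5)/2 = 9699. ✓

53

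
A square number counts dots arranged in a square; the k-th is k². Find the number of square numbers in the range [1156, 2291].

14

The n-th square number is n².
Smallest index with value ≥ 1156: n = 34 (giving 1156).
Largest index with value ≤ 2291: n = 47 (giving 2209).
Indices 34 through 47: 14 terms.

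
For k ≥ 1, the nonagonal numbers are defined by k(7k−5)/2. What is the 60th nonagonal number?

12450

The 60th nonagonal number is n(7n−5)/2 with n = 60.
60·(7·60 − 5)/2 = 60·415/2 = 12450.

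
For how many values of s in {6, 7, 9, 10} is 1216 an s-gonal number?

1

s = 6: P(6, 24) = 1128 and P(6, 25) = 1225; 1216 is not s-gonal.
s = 7: P(7, 22) = 1177 and P(7, 23) = 1288; 1216 is not s-gonal.
s = 9: P(9, 19) = 1216. ✓
s = 10: P(10, 17) = 1105 and P(10, 18) = 1242; 1216 is not s-gonal.
Hits: s ∈ {9} → 1.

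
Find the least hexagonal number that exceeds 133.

153

Solve n(2n−1) > 133 for integer n.
The largest n with value ≤ 133 is 8 (since 120 ≤ 133 < 153), so the first above is n = 9, value 153.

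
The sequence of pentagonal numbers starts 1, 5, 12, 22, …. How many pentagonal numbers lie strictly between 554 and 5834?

The n-th pentagonal number is n(3n−1)/2.
Smallest index with value > 554: n = 20 (giving 590).
Largest index with value < 5834: n = 62 (giving 5735).
Indices 20 through 62: 43 terms.

43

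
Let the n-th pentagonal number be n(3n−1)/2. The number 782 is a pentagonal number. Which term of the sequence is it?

Set n(3n−1)/2 = 782, giving 3n² − n − 1564 = 0.
The discriminant is 1 + 24·782 = 18769, and √18769 = 137.
So n = (1 + 137) / 6 = 138/6 = 23.

23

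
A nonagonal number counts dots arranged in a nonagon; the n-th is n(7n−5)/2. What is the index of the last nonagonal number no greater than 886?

16

Solve n(7n−5)/2 ≤ 886 for integer n.
n = 16 gives 856 ≤ 886, while n = 17 gives 969 > 886; so the answer is index 16.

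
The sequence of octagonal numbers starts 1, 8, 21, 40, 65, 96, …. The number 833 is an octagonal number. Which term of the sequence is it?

Set n(3n−2) = 833, giving 3n² − 2n − 833 = 0.
The discriminant is 4 + 12·833 = 10000, and √10000 = 100.
So n = (2 + 100) / 6 = 102/6 = 17.

17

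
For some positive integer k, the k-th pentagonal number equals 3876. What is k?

Set n(3n−1)/2 = 3876, giving 3n² − n − 7752 = 0.
The discriminant is 1 + 24·3876 = 93025, and √93025 = 305.
So n = (1 + 305) / 6 = 306/6 = 51.

51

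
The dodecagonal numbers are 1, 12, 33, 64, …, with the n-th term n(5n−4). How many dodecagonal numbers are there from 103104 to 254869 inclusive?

83

The n-th dodecagonal number is n(5n−4).
Smallest index with value ≥ 103104: n = 144 (giving 103104).
Largest index with value ≤ 254869: n = 226 (giving 254476).
Indices 144 through 226: 83 terms.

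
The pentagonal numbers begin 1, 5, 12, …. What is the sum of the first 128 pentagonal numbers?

Σ i(3i−1)/2 = (3Σi² − Σi) / 2 over i = 1..128.
Σi = 8256 and Σi² = 707264.
(3·707264 − 1·8256) / 2 = 2113536/2 = 1056768.

1056768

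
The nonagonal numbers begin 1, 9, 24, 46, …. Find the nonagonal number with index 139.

67276

The 139th nonagonal number is n(7n−5)/2 with n = 139.
139·(7·139 − 5)/2 = 139·968/2 = 139·484 = 67276.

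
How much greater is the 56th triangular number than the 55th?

Consecutive triangular numbers differ by n: T_{56} − T_{55} = 56.

56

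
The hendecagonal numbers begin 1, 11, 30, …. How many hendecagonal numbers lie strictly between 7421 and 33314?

45

The n-th hendecagonal number is n(9n−7)/2.
Smallest index with value > 7421: n = 42 (giving 7791).
Largest index with value < 33314: n = 86 (giving 32981).
Indices 42 through 86: 45 terms.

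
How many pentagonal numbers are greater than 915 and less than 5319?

35

The n-th pentagonal number is n(3n−1)/2.
Smallest index with value > 915: n = 25 (giving 925).
Largest index with value < 5319: n = 59 (giving 5192).
Indices 25 through 59: 35 terms.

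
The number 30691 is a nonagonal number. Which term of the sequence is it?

Set n(7n−5)/2 = 30691, giving 7n² − 5n − 61382 = 0.
The discriminant is 25 + 56·30691 = 1718721, and √1718721 = 1311.
So n = (5 + 1311) / 14 = 1316/14 = 94.
Check: 94·(7·94 − 5)/2 = 30691. ✓

94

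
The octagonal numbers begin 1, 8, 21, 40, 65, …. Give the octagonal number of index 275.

The 275th octagonal number is n(3n−2) with n = 275.
275·(3·275 − 2) = 275·823 = 226325.

226325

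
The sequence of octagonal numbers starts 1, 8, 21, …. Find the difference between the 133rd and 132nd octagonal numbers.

793

Consecutive octagonal numbers differ by 6n − 5: here 6·133 − 5 = 793.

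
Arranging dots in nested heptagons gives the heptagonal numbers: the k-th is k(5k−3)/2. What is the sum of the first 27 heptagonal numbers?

16758

Σ i(5i−3)/2 = (5Σi² − 3Σi) / 2 over i = 1..27.
Σi = 378 and Σi² = 6930.
(5·6930 − 3·378) / 2 = 33516/2 = 16758.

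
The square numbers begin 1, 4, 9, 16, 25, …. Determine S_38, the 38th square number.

1444

The 38th square number is n² with n = 38.
38² = 1444.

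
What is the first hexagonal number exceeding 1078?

Solve n(2n−1) > 1078 for integer n.
The largest n with value ≤ 1078 is 23 (since 1035 ≤ 1078 < 1128), so the first above is n = 24, value 1128.

1128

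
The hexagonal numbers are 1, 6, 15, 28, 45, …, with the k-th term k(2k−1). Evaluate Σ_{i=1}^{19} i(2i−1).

4750

Σ i(2i−1) = 2Σi² − Σi over i = 1..19.
Σi = 190 and Σi² = 2470.
2·2470 − 1·190 = 4750.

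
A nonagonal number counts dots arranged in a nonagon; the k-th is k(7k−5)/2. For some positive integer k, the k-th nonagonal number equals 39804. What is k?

107

Set n(7n−5)/2 = 39804, giving 7n² − 5n − 79608 = 0.
The discriminant is 25 + 56·39804 = 2229049, and √2229049 = 1493.
So n = (5 + 1493) / 14 = 1498/14 = 107.
Check: 107·(7·107 − 5)/2 = 39804. ✓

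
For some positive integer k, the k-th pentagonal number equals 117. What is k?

9

Set n(3n−1)/2 = 117, giving 3n² − n − 234 = 0.
The discriminant is 1 + 24·117 = 2809, and √2809 = 53.
So n = (1 + 53) / 6 = 54/6 = 9.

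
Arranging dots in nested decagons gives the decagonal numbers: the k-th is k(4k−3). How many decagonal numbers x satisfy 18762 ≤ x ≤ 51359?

The n-th decagonal number is n(4n−3).
Smallest index with value ≥ 18762: n = 69 (giving 18837).
Largest index with value ≤ 51359: n = 113 (giving 50737).
Indices 69 through 113: 45 terms.

45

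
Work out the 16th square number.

256

The 16th square number is n² with n = 16.
16² = 256.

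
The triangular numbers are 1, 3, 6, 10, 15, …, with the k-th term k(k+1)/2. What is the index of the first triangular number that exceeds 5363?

104

Solve n(n+1)/2 > 5363 for integer n.
The largest n with value ≤ 5363 is 103 (since 5356 ≤ 5363 < 5460), so the first above is n = 104, value 5460.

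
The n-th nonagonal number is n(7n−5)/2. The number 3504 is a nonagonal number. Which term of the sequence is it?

Set n(7n−5)/2 = 3504, giving 7n² − 5n − 7008 = 0.
The discriminant is 25 + 56·3504 = 196249, and √196249 = 443.
So n = (5 + 443) / 14 = 448/14 = 32.

32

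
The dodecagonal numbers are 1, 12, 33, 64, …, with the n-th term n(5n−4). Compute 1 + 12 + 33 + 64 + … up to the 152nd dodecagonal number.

5864388

Σ i(5i−4) = 5Σi² − 4Σi over i = 1..152.
Σi = 11628 and Σi² = 1182180.
5·1182180 − 4·11628 = 5864388.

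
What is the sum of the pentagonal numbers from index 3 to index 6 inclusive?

120

Σ i(3i−1)/2 = (3Σi² − Σi) / 2 over i = 3..6.
Σi = 21 − 3 = 18 and Σi² = 91 − 5 = 86.
(3·86 − 1·18) / 2 = 240/2 = 120.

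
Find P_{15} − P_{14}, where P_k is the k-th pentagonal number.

Consecutive pentagonal numbers differ by 3n − 2: here 3·15 − 2 = 43.

43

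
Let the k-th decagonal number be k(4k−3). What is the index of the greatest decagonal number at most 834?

14

Solve n(4n−3) ≤ 834 for integer n.
n = 14 gives 742 ≤ 834, while n = 15 gives 855 > 834; so the answer is index 14.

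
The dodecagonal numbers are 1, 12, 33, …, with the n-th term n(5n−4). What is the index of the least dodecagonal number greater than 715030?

Solve n(5n−4) > 715030 for integer n.
The largest n with value ≤ 715030 is 378 (since 712908 ≤ 715030 < 716689), so the first above is n = 379, value 716689.

379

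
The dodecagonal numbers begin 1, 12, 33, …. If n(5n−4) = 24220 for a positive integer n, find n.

70

Set n(5n−4) = 24220, giving 5n² − 4n − 24220 = 0.
So n = (4 + 696) / 10 = 700/10 = 70.
Check: 70·(5·70 − 4) = 24220. ✓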